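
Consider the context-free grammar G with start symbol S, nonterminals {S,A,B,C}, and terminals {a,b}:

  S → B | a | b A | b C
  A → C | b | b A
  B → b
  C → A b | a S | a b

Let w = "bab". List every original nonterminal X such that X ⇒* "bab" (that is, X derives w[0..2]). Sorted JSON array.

CNF form of G:
  S -> T0 A | T0 C | a | b
  A -> A T0 | T0 A | T1 S | T1 T0 | b
  B -> b
  C -> A T0 | T1 S | T1 T0
  T0 -> b
  T1 -> a

CYK table (by increasing span) — only the sub-triangle for w[0..2]:
  T[0,0] 'b' = {A,B,S,T0}  orig:{A,B,S}
  T[1,1] 'a' = {S,T1}  orig:{S}
  T[2,2] 'b' = {A,B,S,T0}  orig:{A,B,S}
  T[0,1] 'ba' = ∅
  T[1,2] 'ab' = {A,C}
  T[0,2] 'bab' = {A,S}

Original NTs in T[0,2] deriving "bab": ["A", "S"]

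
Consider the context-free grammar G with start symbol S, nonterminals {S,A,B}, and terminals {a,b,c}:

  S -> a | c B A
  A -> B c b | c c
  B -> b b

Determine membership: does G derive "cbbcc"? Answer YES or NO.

CNF form of G:
  S -> T0 X3 | a
  A -> B X2 | T0 T0
  B -> T1 T1
  T0 -> c
  T1 -> b
  X2 -> T0 T1
  X3 -> B A

CYK fill:
  T[0,0] 'c' = {T0}  orig:{}
  T[1,1] 'b' = {T1}  orig:{}
  T[2,2] 'b' = {T1}  orig:{}
  T[3,3] 'c' = {T0}  orig:{}
  T[4,4] 'c' = {T0}  orig:{}
  T[0,1] 'cb' = {X2}  orig:{}
  T[1,2] 'bb' = {B}
  T[2,3] 'bc' = ∅
  T[3,4] 'cc' = {A}
  T[0,2] 'cbb' = ∅
  T[1,3] 'bbc' = ∅
  T[2,4] 'bcc' = ∅
  T[0,3] 'cbbc' = ∅
  T[1,4] 'bbcc' = {X3}  orig:{}
  T[0,4] 'cbbcc' = {S}

S ∈ T[0,4] ⇒ YES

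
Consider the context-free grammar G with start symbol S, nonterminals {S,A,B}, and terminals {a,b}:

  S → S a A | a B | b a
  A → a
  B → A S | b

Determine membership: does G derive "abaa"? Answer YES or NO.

Convert to CNF:
  S -> S X2 | T0 B | T1 T0
  A -> a
  B -> A S | b
  T0 -> a
  T1 -> b
  X2 -> T0 A

CYK table (by increasing span):
  T[0,0] 'a' = {A,T0}  orig:{A}
  T[1,1] 'b' = {B,T1}  orig:{B}
  T[2,2] 'a' = {A,T0}  orig:{A}
  T[3,3] 'a' = {A,T0}  orig:{A}
  T[0,1] 'ab' = {S}
  T[1,2] 'ba' = {S}
  T[2,3] 'aa' = {X2}  orig:{}
  T[0,2] 'aba' = {B}
  T[1,3] 'baa' = ∅
  T[0,3] 'abaa' = {S}

S ∈ T[0,3] ⇒ YES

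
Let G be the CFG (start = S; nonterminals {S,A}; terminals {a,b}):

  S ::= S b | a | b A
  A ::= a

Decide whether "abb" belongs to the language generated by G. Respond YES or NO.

Convert to CNF:
  S -> S T0 | T0 A | a
  A -> a
  T0 -> b

CYK fill:
  [0..0]={A,S}  "a"
  [1..1]={T0}  "b"  orig:{}
  [2..2]={T0}  "b"  orig:{}
  [0..1]={S}  "ab"
  [1..2]=∅  "bb"
  [0..2]={S}  "abb"

S ∈ T[0,2] ⇒ YES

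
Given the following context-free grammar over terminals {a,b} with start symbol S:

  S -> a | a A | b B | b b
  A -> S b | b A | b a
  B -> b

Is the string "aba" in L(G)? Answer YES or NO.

CNF form of G:
  S -> T0 B | T0 T0 | T1 A | a
  A -> S T0 | T0 A | T0 T1
  B -> b
  T0 -> b
  T1 -> a

CYK fill:
  T[0,0] 'a' = {S,T1}  orig:{S}
  T[1,1] 'b' = {B,T0}  orig:{B}
  T[2,2] 'a' = {S,T1}  orig:{S}
  T[0,1] 'ab' = {A}
  T[1,2] 'ba' = {A}
  T[0,2] 'aba' = {S}

S ∈ T[0,2] ⇒ YES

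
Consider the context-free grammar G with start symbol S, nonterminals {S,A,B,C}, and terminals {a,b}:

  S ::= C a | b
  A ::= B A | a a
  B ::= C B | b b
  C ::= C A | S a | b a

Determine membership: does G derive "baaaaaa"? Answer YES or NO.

CNF form of G:
  S -> C T0 | b
  A -> B A | T0 T0
  B -> C B | T1 T1
  C -> C A | S T0 | T1 T0
  T0 -> a
  T1 -> b

CYK fill:
  [0..0]={S,T1}  "b"  orig:{S}
  [1..1]={T0}  "a"  orig:{}
  [2..2]={T0}  "a"  orig:{}
  [3..3]={T0}  "a"  orig:{}
  [4..4]={T0}  "a"  orig:{}
  [5..5]={T0}  "a"  orig:{}
  [6..6]={T0}  "a"  orig:{}
  [0..1]={C}  "ba"
  [1..2]={A}  "aa"
  [2..3]={A}  "aa"
  [3..4]={A}  "aa"
  [4..5]={A}  "aa"
  [5..6]={A}  "aa"
  [0..2]={S}  "baa"
  [1..3]=∅  "aaa"
  [2..4]=∅  "aaa"
  [3..5]=∅  "aaa"
  [4..6]=∅  "aaa"
  [0..3]={C}  "baaa"
  [1..4]=∅  "aaaa"
  [2..5]=∅  "aaaa"
  [3..6]=∅  "aaaa"
  [0..4]={S}  "baaaa"
  [1..5]=∅  "aaaaa"
  [2..6]=∅  "aaaaa"
  [0..5]={C}  "baaaaa"
  [1..6]=∅  "aaaaaa"
  [0..6]={S}  "baaaaaa"

S ∈ T[0,6] ⇒ YES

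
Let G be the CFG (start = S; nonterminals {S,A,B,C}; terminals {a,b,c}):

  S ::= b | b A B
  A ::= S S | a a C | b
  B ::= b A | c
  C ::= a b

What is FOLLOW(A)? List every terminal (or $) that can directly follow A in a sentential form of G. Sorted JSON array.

FIRST iteration:
[1]
  A via A→a a C: +{a}
  A via A→b: +{b}
  B via B→b A: +{b}
  B via B→c: +{c}
  C via C→a b: +{a}
  S via S→b: +{b}
  FIRST(S)={b}  FIRST(A)={a,b}  FIRST(B)={b,c}  FIRST(C)={a}
[2] — fixpoint
  FIRST(S)={b}  FIRST(A)={a,b}  FIRST(B)={b,c}  FIRST(C)={a}

Compute FOLLOW by fixpoint:
initialize: $ ∈ FOLLOW(S)
[1]
  A→S S: FOLLOW(S) ⊇ FIRST(S) = {b}; new: +{b}
  S→b A B: FOLLOW(A) ⊇ FIRST(B) = {b,c}; new: +{b,c}
  S→b A B: FOLLOW(B) ⊇ FOLLOW(S) ⊇ {$,b}; new: +{$,b}
  FOLLOW[S]={$,b}  FOLLOW[A]={b,c}  FOLLOW[B]={$,b}  FOLLOW[C]={}
[2]
  A→S S: FOLLOW(S) ⊇ FOLLOW(A) ⊇ {b,c}; new: +{c}
  A→a a C: FOLLOW(C) ⊇ FOLLOW(A) ⊇ {b,c}; new: +{b,c}
  B→b A: FOLLOW(A) ⊇ FOLLOW(B) ⊇ {$,b}; new: +{$}
  S→b A B: FOLLOW(B) ⊇ FOLLOW(S) ⊇ {$,b,c}; new: +{c}
  FOLLOW[S]={$,b,c}  FOLLOW[A]={$,b,c}  FOLLOW[B]={$,b,c}  FOLLOW[C]={b,c}
[3]
  A→a a C: FOLLOW(C) ⊇ FOLLOW(A) ⊇ {$,b,c}; new: +{$}
  FOLLOW[S]={$,b,c}  FOLLOW[A]={$,b,c}  FOLLOW[B]={$,b,c}  FOLLOW[C]={$,b,c}
[4] (stable)
  FOLLOW[S]={$,b,c}  FOLLOW[A]={$,b,c}  FOLLOW[B]={$,b,c}  FOLLOW[C]={$,b,c}

FOLLOW(A) = ["$", "b", "c"]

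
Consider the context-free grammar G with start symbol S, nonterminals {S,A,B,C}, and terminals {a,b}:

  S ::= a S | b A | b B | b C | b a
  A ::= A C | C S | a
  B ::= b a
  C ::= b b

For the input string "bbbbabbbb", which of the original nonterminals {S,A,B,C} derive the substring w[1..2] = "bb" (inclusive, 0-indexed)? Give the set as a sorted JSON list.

Convert to CNF:
  S -> T0 A | T0 B | T0 C | T0 T1 | T1 S
  A -> A C | C S | a
  B -> T0 T1
  C -> T0 T0
  T0 -> b
  T1 -> a

CYK fill (cells [i..j] with 1 ≤ i ≤ j ≤ 2 only):
  T[1,1] 'b' = {T0}  orig:{}
  T[2,2] 'b' = {T0}  orig:{}
  T[1,2] 'bb' = {C}

Original NTs in T[1,2] deriving "bb": ["C"]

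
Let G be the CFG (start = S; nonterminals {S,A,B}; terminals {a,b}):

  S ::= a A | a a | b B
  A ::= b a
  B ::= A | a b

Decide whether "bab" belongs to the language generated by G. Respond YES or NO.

Convert to CNF:
  S -> T0 B | T1 A | T1 T1
  A -> T0 T1
  B -> T0 T1 | T1 T0
  T0 -> b
  T1 -> a

CYK table (by increasing span):
  cell(0,0) b: {T0}  orig:{}
  cell(1,1) a: {T1}  orig:{}
  cell(2,2) b: {T0}  orig:{}
  cell(0,1) ba: {A,B}
  cell(1,2) ab: {B}
  cell(0,2) bab: {S}

S ∈ T[0,2] ⇒ YES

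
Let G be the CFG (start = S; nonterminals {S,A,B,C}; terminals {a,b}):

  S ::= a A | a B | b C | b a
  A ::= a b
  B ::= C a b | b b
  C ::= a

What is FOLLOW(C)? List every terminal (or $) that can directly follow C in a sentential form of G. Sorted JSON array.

FIRST iteration:
round 1:
  A via A→a b: +{a}
  B via B→b b: +{b}
  C via C→a: +{a}
  S via S→a A: +{a}
  S via S→b C: +{b}
  FIRST[S]={a,b}  FIRST[A]={a}  FIRST[B]={b}  FIRST[C]={a}
round 2:
  B via B→C a b: +{a}
  FIRST[S]={a,b}  FIRST[A]={a}  FIRST[B]={a,b}  FIRST[C]={a}
round 3: done
  FIRST[S]={a,b}  FIRST[A]={a}  FIRST[B]={a,b}  FIRST[C]={a}

Compute FOLLOW by fixpoint:
seed FOLLOW(S) with $
round 1:
  B→C a b: FOLLOW(C) ⊇ FIRST(a) = {a}; new: +{a}
  S→a A: FOLLOW(A) ⊇ FOLLOW(S) ⊇ {$}; new: +{$}
  S→a B: FOLLOW(B) ⊇ FOLLOW(S) ⊇ {$}; new: +{$}
  S→b C: FOLLOW(C) ⊇ FOLLOW(S) ⊇ {$}; new: +{$}
  FOLLOW(S)={$}  FOLLOW(A)={$}  FOLLOW(B)={$}  FOLLOW(C)={$,a}
round 2: (stable)
  FOLLOW(S)={$}  FOLLOW(A)={$}  FOLLOW(B)={$}  FOLLOW(C)={$,a}

FOLLOW(C) = ["$", "a"]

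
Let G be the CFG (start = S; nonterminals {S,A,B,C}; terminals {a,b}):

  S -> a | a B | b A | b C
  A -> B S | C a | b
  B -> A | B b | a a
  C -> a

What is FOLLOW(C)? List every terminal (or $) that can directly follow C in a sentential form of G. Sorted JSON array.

FIRST iteration:
round 1:
  A via A→b: +{b}
  B via B→A: +{b}
  B via B→a a: +{a}
  C via C→a: +{a}
  S via S→a: +{a}
  S via S→b A: +{b}
  FIRST(S)={a,b}  FIRST(A)={b}  FIRST(B)={a,b}  FIRST(C)={a}
round 2:
  A via A→B S: +{a}
  FIRST(S)={a,b}  FIRST(A)={a,b}  FIRST(B)={a,b}  FIRST(C)={a}
round 3: (no change)
  FIRST(S)={a,b}  FIRST(A)={a,b}  FIRST(B)={a,b}  FIRST(C)={a}

Compute FOLLOW by fixpoint:
initialize: $ ∈ FOLLOW(S)
[1]
  A→B S: FOLLOW(B) ⊇ FIRST(S) = {a,b}; new: +{a,b}
  A→C a: FOLLOW(C) ⊇ FIRST(a) = {a}; new: +{a}
  B→A: FOLLOW(A) ⊇ FOLLOW(B) ⊇ {a,b}; new: +{a,b}
  S→a B: FOLLOW(B) ⊇ FOLLOW(S) ⊇ {$}; new: +{$}
  S→b A: FOLLOW(A) ⊇ FOLLOW(S) ⊇ {$}; new: +{$}
  S→b C: FOLLOW(C) ⊇ FOLLOW(S) ⊇ {$}; new: +{$}
  S: {$}  A: {$,a,b}  B: {$,a,b}  C: {$,a}
[2]
  A→B S: FOLLOW(S) ⊇ FOLLOW(A) ⊇ {$,a,b}; new: +{a,b}
  S→b C: FOLLOW(C) ⊇ FOLLOW(S) ⊇ {$,a,b}; new: +{b}
  S: {$,a,b}  A: {$,a,b}  B: {$,a,b}  C: {$,a,b}
[3] (stable)
  S: {$,a,b}  A: {$,a,b}  B: {$,a,b}  C: {$,a,b}

FOLLOW(C) = ["$", "a", "b"]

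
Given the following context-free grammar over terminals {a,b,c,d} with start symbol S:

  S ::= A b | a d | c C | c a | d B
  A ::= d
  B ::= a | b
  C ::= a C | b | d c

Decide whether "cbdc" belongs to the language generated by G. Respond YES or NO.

CNF form of G:
  S -> A T3 | T0 T1 | T1 B | T2 C | T2 T0
  A -> d
  B -> a | b
  C -> T0 C | T1 T2 | b
  T0 -> a
  T1 -> d
  T2 -> c
  T3 -> b

Fill CYK table bottom-up:
  [0..0]={T2}  "c"  orig:{}
  [1..1]={B,C,T3}  "b"  orig:{B,C}
  [2..2]={A,T1}  "d"  orig:{A}
  [3..3]={T2}  "c"  orig:{}
  [0..1]={S}  "cb"
  [1..2]=∅  "bd"
  [2..3]={C}  "dc"
  [0..2]=∅  "cbd"
  [1..3]=∅  "bdc"
  [0..3]=∅  "cbdc"

S ∉ T[0,3] ⇒ NO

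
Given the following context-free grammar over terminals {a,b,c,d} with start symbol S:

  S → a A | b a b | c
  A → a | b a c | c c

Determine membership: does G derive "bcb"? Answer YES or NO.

Convert to CNF:
  S -> T0 X4 | T1 A | c
  A -> T0 X3 | T2 T2 | a
  T0 -> b
  T1 -> a
  T2 -> c
  X3 -> T1 T2
  X4 -> T1 T0

CYK fill:
  T[0,0] 'b' = {T0}  orig:{}
  T[1,1] 'c' = {S,T2}  orig:{S}
  T[2,2] 'b' = {T0}  orig:{}
  T[0,1] 'bc' = ∅
  T[1,2] 'cb' = ∅
  T[0,2] 'bcb' = ∅

S ∉ T[0,2] ⇒ NO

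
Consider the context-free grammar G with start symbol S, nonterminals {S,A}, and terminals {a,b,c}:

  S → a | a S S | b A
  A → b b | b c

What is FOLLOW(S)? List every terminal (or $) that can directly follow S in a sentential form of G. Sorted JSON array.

FIRST iteration:
round 1:
  A via A→b b: +{b}
  S via S→a: +{a}
  S via S→b A: +{b}
  S: {a,b}  A: {b}
round 2: done
  S: {a,b}  A: {b}

Compute FOLLOW by fixpoint:
initialize: $ ∈ FOLLOW(S)
iter 1:
  S→a S S: FOLLOW(S) ⊇ FIRST(S) = {a,b}; new: +{a,b}
  S→b A: FOLLOW(A) ⊇ FOLLOW(S) ⊇ {$,a,b}; new: +{$,a,b}
  FOLLOW(S)={$,a,b}  FOLLOW(A)={$,a,b}
iter 2: done
  FOLLOW(S)={$,a,b}  FOLLOW(A)={$,a,b}

FOLLOW(S) = ["$", "a", "b"]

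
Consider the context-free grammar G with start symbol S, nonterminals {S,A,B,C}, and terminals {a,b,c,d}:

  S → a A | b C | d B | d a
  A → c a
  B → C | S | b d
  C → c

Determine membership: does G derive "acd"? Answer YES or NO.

CNF form of G:
  S -> T1 A | T2 C | T3 B | T3 T1
  A -> T0 T1
  B -> T1 A | T2 C | T2 T3 | T3 B | T3 T1 | c
  C -> c
  T0 -> c
  T1 -> a
  T2 -> b
  T3 -> d

Fill CYK table bottom-up:
  cell(0,0) a: {T1}  orig:{}
  cell(1,1) c: {B,C,T0}  orig:{B,C}
  cell(2,2) d: {T3}  orig:{}
  cell(0,1) ac: ∅
  cell(1,2) cd: ∅
  cell(0,2) acd: ∅

S ∉ T[0,2] ⇒ NO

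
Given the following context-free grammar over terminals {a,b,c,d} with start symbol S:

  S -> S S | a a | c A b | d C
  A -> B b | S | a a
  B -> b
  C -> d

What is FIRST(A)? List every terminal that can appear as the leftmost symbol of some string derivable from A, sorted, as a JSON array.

Compute FIRST by fixpoint:
round 1:
  A via A→a a: +{a}
  B via B→b: +{b}
  C via C→d: +{d}
  S via S→a a: +{a}
  S via S→c A b: +{c}
  S via S→d C: +{d}
  S: {a,c,d}  A: {a}  B: {b}  C: {d}
round 2:
  A via A→B b: +{b}
  A via A→S: +{c,d}
  S: {a,c,d}  A: {a,b,c,d}  B: {b}  C: {d}
round 3: — fixpoint
  S: {a,c,d}  A: {a,b,c,d}  B: {b}  C: {d}

FIRST(A) = ["a", "b", "c", "d"]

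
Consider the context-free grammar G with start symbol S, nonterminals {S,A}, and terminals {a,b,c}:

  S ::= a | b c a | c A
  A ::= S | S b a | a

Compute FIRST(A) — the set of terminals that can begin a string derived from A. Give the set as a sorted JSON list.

FIRST iteration:
iter 1:
  A via A→a: +{a}
  S via S→a: +{a}
  S via S→b c a: +{b}
  S via S→c A: +{c}
  FIRST(S)={a,b,c}  FIRST(A)={a}
iter 2:
  A via A→S: +{b,c}
  FIRST(S)={a,b,c}  FIRST(A)={a,b,c}
iter 3: done
  FIRST(S)={a,b,c}  FIRST(A)={a,b,c}

FIRST(A) = ["a", "b", "c"]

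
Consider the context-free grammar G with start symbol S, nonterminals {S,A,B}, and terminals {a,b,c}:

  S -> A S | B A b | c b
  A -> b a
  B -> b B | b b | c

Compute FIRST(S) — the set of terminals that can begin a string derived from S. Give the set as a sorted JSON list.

FIRST iteration:
pass 1:
  A via A→b a: +{b}
  B via B→b B: +{b}
  B via B→c: +{c}
  S via S→A S: +{b}
  S via S→B A b: +{c}
  FIRST[S]={b,c}  FIRST[A]={b}  FIRST[B]={b,c}
pass 2: (stable)
  FIRST[S]={b,c}  FIRST[A]={b}  FIRST[B]={b,c}

FIRST(S) = ["b", "c"]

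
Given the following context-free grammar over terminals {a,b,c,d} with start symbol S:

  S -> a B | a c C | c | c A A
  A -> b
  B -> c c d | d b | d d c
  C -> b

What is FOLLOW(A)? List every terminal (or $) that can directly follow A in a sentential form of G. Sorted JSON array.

FIRST sets, iterate to fixpoint:
[1]
  A via A→b: +{b}
  B via B→c c d: +{c}
  B via B→d b: +{d}
  C via C→b: +{b}
  S via S→a B: +{a}
  S via S→c: +{c}
  FIRST(S)={a,c}  FIRST(A)={b}  FIRST(B)={c,d}  FIRST(C)={b}
[2] (no change)
  FIRST(S)={a,c}  FIRST(A)={b}  FIRST(B)={c,d}  FIRST(C)={b}

FOLLOW iteration:
seed FOLLOW(S) with $
iter 1:
  S→a B: FOLLOW(B) ⊇ FOLLOW(S) ⊇ {$}; new: +{$}
  S→a c C: FOLLOW(C) ⊇ FOLLOW(S) ⊇ {$}; new: +{$}
  S→c A A: FOLLOW(A) ⊇ FIRST(A) = {b}; new: +{b}
  S→c A A: FOLLOW(A) ⊇ FOLLOW(S) ⊇ {$}; new: +{$}
  S: {$}  A: {$,b}  B: {$}  C: {$}
iter 2: (no change)
  S: {$}  A: {$,b}  B: {$}  C: {$}

FOLLOW(A) = ["$", "b"]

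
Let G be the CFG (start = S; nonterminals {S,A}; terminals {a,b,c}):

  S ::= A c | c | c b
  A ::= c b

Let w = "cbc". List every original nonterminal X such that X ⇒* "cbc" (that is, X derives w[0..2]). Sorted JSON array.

CNF form of G:
  S -> A T0 | T0 T1 | c
  A -> T0 T1
  T0 -> c
  T1 -> b

CYK fill, restricted to cells inside w[0..2]:
  cell(0,0) c: {S,T0}  orig:{S}
  cell(1,1) b: {T1}  orig:{}
  cell(2,2) c: {S,T0}  orig:{S}
  cell(0,1) cb: {A,S}
  cell(1,2) bc: ∅
  cell(0,2) cbc: {S}

Original NTs in T[0,2] deriving "cbc": ["S"]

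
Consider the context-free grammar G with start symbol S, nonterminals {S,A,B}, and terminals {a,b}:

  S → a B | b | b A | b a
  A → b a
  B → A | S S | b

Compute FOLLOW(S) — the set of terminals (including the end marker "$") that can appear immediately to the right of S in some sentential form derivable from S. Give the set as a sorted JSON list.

Compute FIRST by fixpoint:
[1]
  A via A→b a: +{b}
  B via B→A: +{b}
  S via S→a B: +{a}
  S via S→b: +{b}
  FIRST(S)={a,b}  FIRST(A)={b}  FIRST(B)={b}
[2]
  B via B→S S: +{a}
  FIRST(S)={a,b}  FIRST(A)={b}  FIRST(B)={a,b}
[3] — fixpoint
  FIRST(S)={a,b}  FIRST(A)={b}  FIRST(B)={a,b}

FOLLOW sets:
seed FOLLOW(S) with $
pass 1:
  B→S S: FOLLOW(S) ⊇ FIRST(S) = {a,b}; new: +{a,b}
  S→a B: FOLLOW(B) ⊇ FOLLOW(S) ⊇ {$,a,b}; new: +{$,a,b}
  S→b A: FOLLOW(A) ⊇ FOLLOW(S) ⊇ {$,a,b}; new: +{$,a,b}
  FOLLOW[S]={$,a,b}  FOLLOW[A]={$,a,b}  FOLLOW[B]={$,a,b}
pass 2: — fixpoint
  FOLLOW[S]={$,a,b}  FOLLOW[A]={$,a,b}  FOLLOW[B]={$,a,b}

FOLLOW(S) = ["$", "a", "b"]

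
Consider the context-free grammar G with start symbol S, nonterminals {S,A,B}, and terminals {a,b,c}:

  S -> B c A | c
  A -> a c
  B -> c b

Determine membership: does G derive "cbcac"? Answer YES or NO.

Convert to CNF:
  S -> B X3 | c
  A -> T0 T1
  B -> T1 T2
  T0 -> a
  T1 -> c
  T2 -> b
  X3 -> T1 A

CYK table (by increasing span):
  [0..0]={S,T1}  "c"  orig:{S}
  [1..1]={T2}  "b"  orig:{}
  [2..2]={S,T1}  "c"  orig:{S}
  [3..3]={T0}  "a"  orig:{}
  [4..4]={S,T1}  "c"  orig:{S}
  [0..1]={B}  "cb"
  [1..2]=∅  "bc"
  [2..3]=∅  "ca"
  [3..4]={A}  "ac"
  [0..2]=∅  "cbc"
  [1..3]=∅  "bca"
  [2..4]={X3}  "cac"  orig:{}
  [0..3]=∅  "cbca"
  [1..4]=∅  "bcac"
  [0..4]={S}  "cbcac"

S ∈ T[0,4] ⇒ YES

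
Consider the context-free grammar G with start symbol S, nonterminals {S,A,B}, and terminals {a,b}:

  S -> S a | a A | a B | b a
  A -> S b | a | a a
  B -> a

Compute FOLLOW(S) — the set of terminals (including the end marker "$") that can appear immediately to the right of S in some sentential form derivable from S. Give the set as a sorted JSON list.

FIRST sets, iterate to fixpoint:
[1]
  A via A→a: +{a}
  B via B→a: +{a}
  S via S→a A: +{a}
  S via S→b a: +{b}
  S: {a,b}  A: {a}  B: {a}
[2]
  A via A→S b: +{b}
  S: {a,b}  A: {a,b}  B: {a}
[3] (stable)
  S: {a,b}  A: {a,b}  B: {a}

FOLLOW iteration:
FOLLOW(S) := {$}
iter 1:
  A→S b: FOLLOW(S) ⊇ FIRST(b) = {b}; new: +{b}
  S→S a: FOLLOW(S) ⊇ FIRST(a) = {a}; new: +{a}
  S→a A: FOLLOW(A) ⊇ FOLLOW(S) ⊇ {$,a,b}; new: +{$,a,b}
  S→a B: FOLLOW(B) ⊇ FOLLOW(S) ⊇ {$,a,b}; new: +{$,a,b}
  FOLLOW[S]={$,a,b}  FOLLOW[A]={$,a,b}  FOLLOW[B]={$,a,b}
iter 2: (stable)
  FOLLOW[S]={$,a,b}  FOLLOW[A]={$,a,b}  FOLLOW[B]={$,a,b}

FOLLOW(S) = ["$", "a", "b"]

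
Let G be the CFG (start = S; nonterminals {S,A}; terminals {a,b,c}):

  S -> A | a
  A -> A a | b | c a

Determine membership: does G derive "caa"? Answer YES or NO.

Convert to CNF:
  S -> A T0 | T1 T0 | a | b
  A -> A T0 | T1 T0 | b
  T0 -> a
  T1 -> c

CYK table (by increasing span):
  T[0,0] 'c' = {T1}  orig:{}
  T[1,1] 'a' = {S,T0}  orig:{S}
  T[2,2] 'a' = {S,T0}  orig:{S}
  T[0,1] 'ca' = {A,S}
  T[1,2] 'aa' = ∅
  T[0,2] 'caa' = {A,S}

S ∈ T[0,2] ⇒ YES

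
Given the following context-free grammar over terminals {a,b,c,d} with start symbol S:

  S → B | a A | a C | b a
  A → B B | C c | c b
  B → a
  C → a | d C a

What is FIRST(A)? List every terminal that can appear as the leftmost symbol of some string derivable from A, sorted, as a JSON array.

FIRST iteration:
[1]
  A via A→c b: +{c}
  B via B→a: +{a}
  C via C→a: +{a}
  C via C→d C a: +{d}
  S via S→B: +{a}
  S via S→b a: +{b}
  S: {a,b}  A: {c}  B: {a}  C: {a,d}
[2]
  A via A→B B: +{a}
  A via A→C c: +{d}
  S: {a,b}  A: {a,c,d}  B: {a}  C: {a,d}
[3] — fixpoint
  S: {a,b}  A: {a,c,d}  B: {a}  C: {a,d}

FIRST(A) = ["a", "c", "d"]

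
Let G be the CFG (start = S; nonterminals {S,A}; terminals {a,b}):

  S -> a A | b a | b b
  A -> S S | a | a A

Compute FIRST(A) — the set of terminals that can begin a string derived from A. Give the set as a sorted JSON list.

FIRST sets, iterate to fixpoint:
[1]
  A via A→a: +{a}
  S via S→a A: +{a}
  S via S→b a: +{b}
  FIRST[S]={a,b}  FIRST[A]={a}
[2]
  A via A→S S: +{b}
  FIRST[S]={a,b}  FIRST[A]={a,b}
[3] — fixpoint
  FIRST[S]={a,b}  FIRST[A]={a,b}

FIRST(A) = ["a", "b"]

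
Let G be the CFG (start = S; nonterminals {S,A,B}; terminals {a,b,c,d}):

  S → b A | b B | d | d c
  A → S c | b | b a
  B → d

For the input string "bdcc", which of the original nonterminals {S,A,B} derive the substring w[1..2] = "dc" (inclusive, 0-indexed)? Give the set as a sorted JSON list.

Convert to CNF:
  S -> T1 A | T1 B | T3 T0 | d
  A -> S T0 | T1 T2 | b
  B -> d
  T0 -> c
  T1 -> b
  T2 -> a
  T3 -> d

CYK table (by increasing span) (cells [i..j] with 1 ≤ i ≤ j ≤ 2 only):
  cell(1,1) d: {B,S,T3}  orig:{B,S}
  cell(2,2) c: {T0}  orig:{}
  cell(1,2) dc: {A,S}

Original NTs in T[1,2] deriving "dc": ["A", "S"]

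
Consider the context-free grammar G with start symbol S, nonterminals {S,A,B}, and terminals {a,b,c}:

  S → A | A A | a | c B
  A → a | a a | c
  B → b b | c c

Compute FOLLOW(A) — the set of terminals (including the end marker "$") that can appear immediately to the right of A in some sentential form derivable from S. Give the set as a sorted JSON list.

Compute FIRST by fixpoint:
pass 1:
  A via A→a: +{a}
  A via A→c: +{c}
  B via B→b b: +{b}
  B via B→c c: +{c}
  S via S→A: +{a,c}
  FIRST(S)={a,c}  FIRST(A)={a,c}  FIRST(B)={b,c}
pass 2: (stable)
  FIRST(S)={a,c}  FIRST(A)={a,c}  FIRST(B)={b,c}

Compute FOLLOW by fixpoint:
initialize: $ ∈ FOLLOW(S)
[1]
  S→A: FOLLOW(A) ⊇ FOLLOW(S) ⊇ {$}; new: +{$}
  S→A A: FOLLOW(A) ⊇ FIRST(A) = {a,c}; new: +{a,c}
  S→c B: FOLLOW(B) ⊇ FOLLOW(S) ⊇ {$}; new: +{$}
  FOLLOW(S)={$}  FOLLOW(A)={$,a,c}  FOLLOW(B)={$}
[2] (no change)
  FOLLOW(S)={$}  FOLLOW(A)={$,a,c}  FOLLOW(B)={$}

FOLLOW(A) = ["$", "a", "c"]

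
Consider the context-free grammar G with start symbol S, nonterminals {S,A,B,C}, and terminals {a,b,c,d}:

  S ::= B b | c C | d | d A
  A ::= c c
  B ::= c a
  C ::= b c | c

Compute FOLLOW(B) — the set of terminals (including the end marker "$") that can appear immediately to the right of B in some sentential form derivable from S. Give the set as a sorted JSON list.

Compute FIRST by fixpoint:
round 1:
  A via A→c c: +{c}
  B via B→c a: +{c}
  C via C→b c: +{b}
  C via C→c: +{c}
  S via S→B b: +{c}
  S via S→d: +{d}
  S: {c,d}  A: {c}  B: {c}  C: {b,c}
round 2: done
  S: {c,d}  A: {c}  B: {c}  C: {b,c}

Compute FOLLOW by fixpoint:
initialize: $ ∈ FOLLOW(S)
[1]
  S→B b: FOLLOW(B) ⊇ FIRST(b) = {b}; new: +{b}
  S→c C: FOLLOW(C) ⊇ FOLLOW(S) ⊇ {$}; new: +{$}
  S→d A: FOLLOW(A) ⊇ FOLLOW(S) ⊇ {$}; new: +{$}
  FOLLOW[S]={$}  FOLLOW[A]={$}  FOLLOW[B]={b}  FOLLOW[C]={$}
[2] — fixpoint
  FOLLOW[S]={$}  FOLLOW[A]={$}  FOLLOW[B]={b}  FOLLOW[C]={$}

FOLLOW(B) = ["b"]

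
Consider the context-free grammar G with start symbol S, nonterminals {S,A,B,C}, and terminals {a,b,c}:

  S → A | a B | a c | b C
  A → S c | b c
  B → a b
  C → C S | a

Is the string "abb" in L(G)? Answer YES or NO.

CNF form of G:
  S -> S T0 | T1 C | T1 T0 | T2 B | T2 T0
  A -> S T0 | T1 T0
  B -> T2 T1
  C -> C S | a
  T0 -> c
  T1 -> b
  T2 -> a

CYK fill:
  [0..0]={C,T2}  "a"  orig:{C}
  [1..1]={T1}  "b"  orig:{}
  [2..2]={T1}  "b"  orig:{}
  [0..1]={B}  "ab"
  [1..2]=∅  "bb"
  [0..2]=∅  "abb"

S ∉ T[0,2] ⇒ NO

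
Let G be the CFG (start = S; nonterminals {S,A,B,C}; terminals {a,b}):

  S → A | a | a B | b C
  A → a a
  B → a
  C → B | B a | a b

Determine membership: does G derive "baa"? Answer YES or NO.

CNF form of G:
  S -> T0 B | T0 T0 | T1 C | a
  A -> T0 T0
  B -> a
  C -> B T0 | T0 T1 | a
  T0 -> a
  T1 -> b

Fill CYK table bottom-up:
  [0..0]={T1}  "b"  orig:{}
  [1..1]={B,C,S,T0}  "a"  orig:{B,C,S}
  [2..2]={B,C,S,T0}  "a"  orig:{B,C,S}
  [0..1]={S}  "ba"
  [1..2]={A,C,S}  "aa"
  [0..2]={S}  "baa"

S ∈ T[0,2] ⇒ YES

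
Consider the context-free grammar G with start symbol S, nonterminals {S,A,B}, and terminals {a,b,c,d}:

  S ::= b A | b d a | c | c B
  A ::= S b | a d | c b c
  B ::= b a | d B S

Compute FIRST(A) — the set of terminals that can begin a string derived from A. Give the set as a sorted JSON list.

FIRST sets, iterate to fixpoint:
[1]
  A via A→a d: +{a}
  A via A→c b c: +{c}
  B via B→b a: +{b}
  B via B→d B S: +{d}
  S via S→b A: +{b}
  S via S→c: +{c}
  FIRST[S]={b,c}  FIRST[A]={a,c}  FIRST[B]={b,d}
[2]
  A via A→S b: +{b}
  FIRST[S]={b,c}  FIRST[A]={a,b,c}  FIRST[B]={b,d}
[3] (no change)
  FIRST[S]={b,c}  FIRST[A]={a,b,c}  FIRST[B]={b,d}

FIRST(A) = ["a", "b", "c"]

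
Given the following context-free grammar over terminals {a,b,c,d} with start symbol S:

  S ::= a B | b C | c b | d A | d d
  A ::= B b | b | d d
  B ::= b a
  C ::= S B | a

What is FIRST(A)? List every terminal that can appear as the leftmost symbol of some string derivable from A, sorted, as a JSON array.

FIRST sets, iterate to fixpoint:
[1]
  A via A→b: +{b}
  A via A→d d: +{d}
  B via B→b a: +{b}
  C via C→a: +{a}
  S via S→a B: +{a}
  S via S→b C: +{b}
  S via S→c b: +{c}
  S via S→d A: +{d}
  FIRST[S]={a,b,c,d}  FIRST[A]={b,d}  FIRST[B]={b}  FIRST[C]={a}
[2]
  C via C→S B: +{b,c,d}
  FIRST[S]={a,b,c,d}  FIRST[A]={b,d}  FIRST[B]={b}  FIRST[C]={a,b,c,d}
[3] done
  FIRST[S]={a,b,c,d}  FIRST[A]={b,d}  FIRST[B]={b}  FIRST[C]={a,b,c,d}

FIRST(A) = ["b", "d"]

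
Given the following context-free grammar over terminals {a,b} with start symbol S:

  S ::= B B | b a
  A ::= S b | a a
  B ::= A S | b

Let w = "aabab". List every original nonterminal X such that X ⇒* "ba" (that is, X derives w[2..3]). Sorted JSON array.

CNF form of G:
  S -> B B | T0 T1
  A -> S T0 | T1 T1
  B -> A S | b
  T0 -> b
  T1 -> a

Fill CYK table bottom-up, restricted to cells inside w[2..3]:
  T[2,2] 'b' = {B,T0}  orig:{B}
  T[3,3] 'a' = {T1}  orig:{}
  T[2,3] 'ba' = {S}

Original NTs in T[2,3] deriving "ba": ["S"]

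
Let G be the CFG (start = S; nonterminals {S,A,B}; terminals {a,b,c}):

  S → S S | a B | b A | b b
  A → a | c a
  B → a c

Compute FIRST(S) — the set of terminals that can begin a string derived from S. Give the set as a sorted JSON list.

FIRST iteration:
pass 1:
  A via A→a: +{a}
  A via A→c a: +{c}
  B via B→a c: +{a}
  S via S→a B: +{a}
  S via S→b A: +{b}
  FIRST[S]={a,b}  FIRST[A]={a,c}  FIRST[B]={a}
pass 2: (no change)
  FIRST[S]={a,b}  FIRST[A]={a,c}  FIRST[B]={a}

FIRST(S) = ["a", "b"]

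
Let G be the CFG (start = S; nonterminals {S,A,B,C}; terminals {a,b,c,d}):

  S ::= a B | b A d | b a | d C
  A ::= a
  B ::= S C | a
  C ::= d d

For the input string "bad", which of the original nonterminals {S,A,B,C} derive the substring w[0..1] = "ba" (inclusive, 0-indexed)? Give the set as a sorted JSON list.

CNF form of G:
  S -> T0 C | T1 B | T2 T1 | T2 X3
  A -> a
  B -> S C | a
  C -> T0 T0
  T0 -> d
  T1 -> a
  T2 -> b
  X3 -> A T0

Fill CYK table bottom-up — only the sub-triangle for w[0..1]:
  T[0,0] 'b' = {T2}  orig:{}
  T[1,1] 'a' = {A,B,T1}  orig:{A,B}
  T[0,1] 'ba' = {S}

Original NTs in T[0,1] deriving "ba": ["S"]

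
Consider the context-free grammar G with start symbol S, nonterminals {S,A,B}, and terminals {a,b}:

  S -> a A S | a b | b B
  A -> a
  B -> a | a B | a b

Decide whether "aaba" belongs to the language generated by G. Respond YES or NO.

Convert to CNF:
  S -> T0 T1 | T0 X2 | T1 B
  A -> a
  B -> T0 B | T0 T1 | a
  T0 -> a
  T1 -> b
  X2 -> A S

CYK table (by increasing span):
  cell(0,0) a: {A,B,T0}  orig:{A,B}
  cell(1,1) a: {A,B,T0}  orig:{A,B}
  cell(2,2) b: {T1}  orig:{}
  cell(3,3) a: {A,B,T0}  orig:{A,B}
  cell(0,1) aa: {B}
  cell(1,2) ab: {B,S}
  cell(2,3) ba: {S}
  cell(0,2) aab: {B,X2}  orig:{B}
  cell(1,3) aba: {X2}  orig:{}
  cell(0,3) aaba: {S}

S ∈ T[0,3] ⇒ YES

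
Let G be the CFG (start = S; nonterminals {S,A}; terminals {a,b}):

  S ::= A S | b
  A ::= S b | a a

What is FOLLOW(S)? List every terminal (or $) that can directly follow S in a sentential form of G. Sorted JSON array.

FIRST iteration:
pass 1:
  A via A→a a: +{a}
  S via S→A S: +{a}
  S via S→b: +{b}
  FIRST[S]={a,b}  FIRST[A]={a}
pass 2:
  A via A→S b: +{b}
  FIRST[S]={a,b}  FIRST[A]={a,b}
pass 3: (no change)
  FIRST[S]={a,b}  FIRST[A]={a,b}

Compute FOLLOW by fixpoint:
initialize: $ ∈ FOLLOW(S)
[1]
  A→S b: FOLLOW(S) ⊇ FIRST(b) = {b}; new: +{b}
  S→A S: FOLLOW(A) ⊇ FIRST(S) = {a,b}; new: +{a,b}
  S: {$,b}  A: {a,b}
[2] (stable)
  S: {$,b}  A: {a,b}

FOLLOW(S) = ["$", "b"]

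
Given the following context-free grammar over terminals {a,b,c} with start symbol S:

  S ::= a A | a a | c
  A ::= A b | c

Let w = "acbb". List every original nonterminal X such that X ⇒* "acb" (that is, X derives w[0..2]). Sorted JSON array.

Convert to CNF:
  S -> T1 A | T1 T1 | c
  A -> A T0 | c
  T0 -> b
  T1 -> a

Fill CYK table bottom-up (cells [i..j] with 0 ≤ i ≤ j ≤ 2 only):
  T[0,0] 'a' = {T1}  orig:{}
  T[1,1] 'c' = {A,S}
  T[2,2] 'b' = {T0}  orig:{}
  T[0,1] 'ac' = {S}
  T[1,2] 'cb' = {A}
  T[0,2] 'acb' = {S}

Original NTs in T[0,2] deriving "acb": ["S"]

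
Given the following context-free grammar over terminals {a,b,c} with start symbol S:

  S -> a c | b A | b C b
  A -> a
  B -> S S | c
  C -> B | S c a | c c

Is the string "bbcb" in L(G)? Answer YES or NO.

Convert to CNF:
  S -> T1 T0 | T2 A | T2 X4
  A -> a
  B -> S S | c
  C -> S S | S X3 | T0 T0 | c
  T0 -> c
  T1 -> a
  T2 -> b
  X3 -> T0 T1
  X4 -> C T2

CYK fill:
  cell(0,0) b: {T2}  orig:{}
  cell(1,1) b: {T2}  orig:{}
  cell(2,2) c: {B,C,T0}  orig:{B,C}
  cell(3,3) b: {T2}  orig:{}
  cell(0,1) bb: ∅
  cell(1,2) bc: ∅
  cell(2,3) cb: {X4}  orig:{}
  cell(0,2) bbc: ∅
  cell(1,3) bcb: {S}
  cell(0,3) bbcb: ∅

S ∉ T[0,3] ⇒ NO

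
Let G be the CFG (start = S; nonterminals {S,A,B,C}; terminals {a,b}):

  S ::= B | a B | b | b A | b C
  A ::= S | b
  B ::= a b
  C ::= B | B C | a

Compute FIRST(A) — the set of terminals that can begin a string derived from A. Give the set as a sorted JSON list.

Compute FIRST by fixpoint:
iter 1:
  A via A→b: +{b}
  B via B→a b: +{a}
  C via C→B: +{a}
  S via S→B: +{a}
  S via S→b: +{b}
  FIRST[S]={a,b}  FIRST[A]={b}  FIRST[B]={a}  FIRST[C]={a}
iter 2:
  A via A→S: +{a}
  FIRST[S]={a,b}  FIRST[A]={a,b}  FIRST[B]={a}  FIRST[C]={a}
iter 3: (stable)
  FIRST[S]={a,b}  FIRST[A]={a,b}  FIRST[B]={a}  FIRST[C]={a}

FIRST(A) = ["a", "b"]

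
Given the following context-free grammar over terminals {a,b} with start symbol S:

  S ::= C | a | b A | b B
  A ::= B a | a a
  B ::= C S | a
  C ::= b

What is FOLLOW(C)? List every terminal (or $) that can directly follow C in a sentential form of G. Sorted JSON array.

FIRST iteration:
iter 1:
  A via A→a a: +{a}
  B via B→a: +{a}
  C via C→b: +{b}
  S via S→C: +{b}
  S via S→a: +{a}
  FIRST(S)={a,b}  FIRST(A)={a}  FIRST(B)={a}  FIRST(C)={b}
iter 2:
  B via B→C S: +{b}
  FIRST(S)={a,b}  FIRST(A)={a}  FIRST(B)={a,b}  FIRST(C)={b}
iter 3:
  A via A→B a: +{b}
  FIRST(S)={a,b}  FIRST(A)={a,b}  FIRST(B)={a,b}  FIRST(C)={b}
iter 4: — fixpoint
  FIRST(S)={a,b}  FIRST(A)={a,b}  FIRST(B)={a,b}  FIRST(C)={b}

Compute FOLLOW by fixpoint:
FOLLOW(S) := {$}
pass 1:
  A→B a: FOLLOW(B) ⊇ FIRST(a) = {a}; new: +{a}
  B→C S: FOLLOW(C) ⊇ FIRST(S) = {a,b}; new: +{a,b}
  B→C S: FOLLOW(S) ⊇ FOLLOW(B) ⊇ {a}; new: +{a}
  S→C: FOLLOW(C) ⊇ FOLLOW(S) ⊇ {$,a}; new: +{$}
  S→b A: FOLLOW(A) ⊇ FOLLOW(S) ⊇ {$,a}; new: +{$,a}
  S→b B: FOLLOW(B) ⊇ FOLLOW(S) ⊇ {$,a}; new: +{$}
  FOLLOW[S]={$,a}  FOLLOW[A]={$,a}  FOLLOW[B]={$,a}  FOLLOW[C]={$,a,b}
pass 2: done
  FOLLOW[S]={$,a}  FOLLOW[A]={$,a}  FOLLOW[B]={$,a}  FOLLOW[C]={$,a,b}

FOLLOW(C) = ["$", "a", "b"]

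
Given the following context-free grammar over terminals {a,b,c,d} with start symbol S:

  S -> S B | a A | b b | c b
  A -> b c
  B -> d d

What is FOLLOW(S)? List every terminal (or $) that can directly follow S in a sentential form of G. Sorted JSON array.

Compute FIRST by fixpoint:
round 1:
  A via A→b c: +{b}
  B via B→d d: +{d}
  S via S→a A: +{a}
  S via S→b b: +{b}
  S via S→c b: +{c}
  S: {a,b,c}  A: {b}  B: {d}
round 2: — fixpoint
  S: {a,b,c}  A: {b}  B: {d}

FOLLOW sets:
FOLLOW(S) := {$}
pass 1:
  S→S B: FOLLOW(S) ⊇ FIRST(B) = {d}; new: +{d}
  S→S B: FOLLOW(B) ⊇ FOLLOW(S) ⊇ {$,d}; new: +{$,d}
  S→a A: FOLLOW(A) ⊇ FOLLOW(S) ⊇ {$,d}; new: +{$,d}
  S: {$,d}  A: {$,d}  B: {$,d}
pass 2: (no change)
  S: {$,d}  A: {$,d}  B: {$,d}

FOLLOW(S) = ["$", "d"]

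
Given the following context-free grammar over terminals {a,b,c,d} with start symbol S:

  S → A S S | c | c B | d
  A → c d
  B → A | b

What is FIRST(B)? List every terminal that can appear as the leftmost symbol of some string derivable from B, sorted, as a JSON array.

FIRST sets, iterate to fixpoint:
[1]
  A via A→c d: +{c}
  B via B→A: +{c}
  B via B→b: +{b}
  S via S→A S S: +{c}
  S via S→d: +{d}
  S: {c,d}  A: {c}  B: {b,c}
[2] — fixpoint
  S: {c,d}  A: {c}  B: {b,c}

FIRST(B) = ["b", "c"]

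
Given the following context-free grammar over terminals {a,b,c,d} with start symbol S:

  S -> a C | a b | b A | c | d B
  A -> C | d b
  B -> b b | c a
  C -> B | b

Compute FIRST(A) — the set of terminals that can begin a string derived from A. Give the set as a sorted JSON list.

Compute FIRST by fixpoint:
[1]
  A via A→d b: +{d}
  B via B→b b: +{b}
  B via B→c a: +{c}
  C via C→B: +{b,c}
  S via S→a C: +{a}
  S via S→b A: +{b}
  S via S→c: +{c}
  S via S→d B: +{d}
  S: {a,b,c,d}  A: {d}  B: {b,c}  C: {b,c}
[2]
  A via A→C: +{b,c}
  S: {a,b,c,d}  A: {b,c,d}  B: {b,c}  C: {b,c}
[3] (no change)
  S: {a,b,c,d}  A: {b,c,d}  B: {b,c}  C: {b,c}

FIRST(A) = ["b", "c", "d"]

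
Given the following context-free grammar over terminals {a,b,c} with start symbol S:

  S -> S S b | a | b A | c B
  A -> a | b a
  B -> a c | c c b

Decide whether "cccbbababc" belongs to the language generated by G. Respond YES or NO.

Convert to CNF:
  S -> S X4 | T0 A | T2 B | a
  A -> T0 T1 | a
  B -> T1 T2 | T2 X3
  T0 -> b
  T1 -> a
  T2 -> c
  X3 -> T2 T0
  X4 -> S T0

Fill CYK table bottom-up:
  [0..0]={T2}  "c"  orig:{}
  [1..1]={T2}  "c"  orig:{}
  [2..2]={T2}  "c"  orig:{}
  [3..3]={T0}  "b"  orig:{}
  [4..4]={T0}  "b"  orig:{}
  [5..5]={A,S,T1}  "a"  orig:{A,S}
  [6..6]={T0}  "b"  orig:{}
  [7..7]={A,S,T1}  "a"  orig:{A,S}
  [8..8]={T0}  "b"  orig:{}
  [9..9]={T2}  "c"  orig:{}
  [0..1]=∅  "cc"
  [1..2]=∅  "cc"
  [2..3]={X3}  "cb"  orig:{}
  [3..4]=∅  "bb"
  [4..5]={A,S}  "ba"
  [5..6]={X4}  "ab"  orig:{}
  [6..7]={A,S}  "ba"
  [7..8]={X4}  "ab"  orig:{}
  [8..9]=∅  "bc"
  [0..2]=∅  "ccc"
  [1..3]={B}  "ccb"
  [2..4]=∅  "cbb"
  [3..5]={S}  "bba"
  [4..6]={X4}  "bab"  orig:{}
  [5..7]=∅  "aba"
  [6..8]={X4}  "bab"  orig:{}
  [7..9]=∅  "abc"
  [0..3]={S}  "cccb"
  [1..4]=∅  "ccbb"
  [2..5]=∅  "cbba"
  [3..6]={X4}  "bbab"  orig:{}
  [4..7]=∅  "baba"
  [5..8]={S}  "abab"
  [6..9]=∅  "babc"
  [0..4]={X4}  "cccbb"  orig:{}
  [1..5]=∅  "ccbba"
  [2..6]=∅  "cbbab"
  [3..7]=∅  "bbaba"
  [4..8]={S}  "babab"
  [5..9]=∅  "ababc"
  [0..5]=∅  "cccbba"
  [1..6]=∅  "ccbbab"
  [2..7]=∅  "cbbaba"
  [3..8]={S}  "bbabab"
  [4..9]=∅  "bababc"
  [0..6]={S}  "cccbbab"
  [1..7]=∅  "ccbbaba"
  [2..8]=∅  "cbbabab"
  [3..9]=∅  "bbababc"
  [0..7]=∅  "cccbbaba"
  [1..8]=∅  "ccbbabab"
  [2..9]=∅  "cbbababc"
  [0..8]={S}  "cccbbabab"
  [1..9]=∅  "ccbbababc"
  [0..9]=∅  "cccbbababc"

S ∉ T[0,9] ⇒ NO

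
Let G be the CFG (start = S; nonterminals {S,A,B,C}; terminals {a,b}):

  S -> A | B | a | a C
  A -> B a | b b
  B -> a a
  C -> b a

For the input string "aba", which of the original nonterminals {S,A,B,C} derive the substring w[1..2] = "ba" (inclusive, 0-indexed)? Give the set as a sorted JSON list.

Convert to CNF:
  S -> B T0 | T0 C | T0 T0 | T1 T1 | a
  A -> B T0 | T1 T1
  B -> T0 T0
  C -> T1 T0
  T0 -> a
  T1 -> b

CYK table (by increasing span) (cells [i..j] with 1 ≤ i ≤ j ≤ 2 only):
  cell(1,1) b: {T1}  orig:{}
  cell(2,2) a: {S,T0}  orig:{S}
  cell(1,2) ba: {C}

Original NTs in T[1,2] deriving "ba": ["C"]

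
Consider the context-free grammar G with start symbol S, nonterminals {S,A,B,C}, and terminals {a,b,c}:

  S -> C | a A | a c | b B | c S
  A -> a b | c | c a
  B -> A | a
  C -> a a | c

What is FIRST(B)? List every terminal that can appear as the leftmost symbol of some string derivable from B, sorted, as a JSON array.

FIRST iteration:
iter 1:
  A via A→a b: +{a}
  A via A→c: +{c}
  B via B→A: +{a,c}
  C via C→a a: +{a}
  C via C→c: +{c}
  S via S→C: +{a,c}
  S via S→b B: +{b}
  FIRST(S)={a,b,c}  FIRST(A)={a,c}  FIRST(B)={a,c}  FIRST(C)={a,c}
iter 2: (no change)
  FIRST(S)={a,b,c}  FIRST(A)={a,c}  FIRST(B)={a,c}  FIRST(C)={a,c}

FIRST(B) = ["a", "c"]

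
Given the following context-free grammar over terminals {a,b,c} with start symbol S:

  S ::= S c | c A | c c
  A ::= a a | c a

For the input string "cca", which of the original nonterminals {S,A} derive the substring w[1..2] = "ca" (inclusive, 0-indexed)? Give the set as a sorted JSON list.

CNF form of G:
  S -> S T1 | T1 A | T1 T1
  A -> T0 T0 | T1 T0
  T0 -> a
  T1 -> c

CYK table (by increasing span), restricted to cells inside w[1..2]:
  [1..1]={T1}  "c"  orig:{}
  [2..2]={T0}  "a"  orig:{}
  [1..2]={A}  "ca"

Original NTs in T[1,2] deriving "ca": ["A"]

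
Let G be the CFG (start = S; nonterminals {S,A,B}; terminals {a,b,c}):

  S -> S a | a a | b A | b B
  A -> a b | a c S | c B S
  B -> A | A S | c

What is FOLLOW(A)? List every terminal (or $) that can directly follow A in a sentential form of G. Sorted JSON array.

Compute FIRST by fixpoint:
round 1:
  A via A→a b: +{a}
  A via A→c B S: +{c}
  B via B→A: +{a,c}
  S via S→a a: +{a}
  S via S→b A: +{b}
  FIRST(S)={a,b}  FIRST(A)={a,c}  FIRST(B)={a,c}
round 2: done
  FIRST(S)={a,b}  FIRST(A)={a,c}  FIRST(B)={a,c}

FOLLOW sets:
initialize: $ ∈ FOLLOW(S)
iter 1:
  A→c B S: FOLLOW(B) ⊇ FIRST(S) = {a,b}; new: +{a,b}
  B→A: FOLLOW(A) ⊇ FOLLOW(B) ⊇ {a,b}; new: +{a,b}
  B→A S: FOLLOW(S) ⊇ FOLLOW(B) ⊇ {a,b}; new: +{a,b}
  S→b A: FOLLOW(A) ⊇ FOLLOW(S) ⊇ {$,a,b}; new: +{$}
  S→b B: FOLLOW(B) ⊇ FOLLOW(S) ⊇ {$,a,b}; new: +{$}
  FOLLOW[S]={$,a,b}  FOLLOW[A]={$,a,b}  FOLLOW[B]={$,a,b}
iter 2: done
  FOLLOW[S]={$,a,b}  FOLLOW[A]={$,a,b}  FOLLOW[B]={$,a,b}

FOLLOW(A) = ["$", "a", "b"]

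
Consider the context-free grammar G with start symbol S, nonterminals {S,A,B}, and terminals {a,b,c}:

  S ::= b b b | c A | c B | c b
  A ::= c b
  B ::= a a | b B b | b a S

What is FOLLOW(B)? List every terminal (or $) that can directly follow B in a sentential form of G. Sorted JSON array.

Compute FIRST by fixpoint:
iter 1:
  A via A→c b: +{c}
  B via B→a a: +{a}
  B via B→b B b: +{b}
  S via S→b b b: +{b}
  S via S→c A: +{c}
  S: {b,c}  A: {c}  B: {a,b}
iter 2: done
  S: {b,c}  A: {c}  B: {a,b}

Compute FOLLOW by fixpoint:
FOLLOW(S) := {$}
pass 1:
  B→b B b: FOLLOW(B) ⊇ FIRST(b) = {b}; new: +{b}
  B→b a S: FOLLOW(S) ⊇ FOLLOW(B) ⊇ {b}; new: +{b}
  S→c A: FOLLOW(A) ⊇ FOLLOW(S) ⊇ {$,b}; new: +{$,b}
  S→c B: FOLLOW(B) ⊇ FOLLOW(S) ⊇ {$,b}; new: +{$}
  FOLLOW[S]={$,b}  FOLLOW[A]={$,b}  FOLLOW[B]={$,b}
pass 2: done
  FOLLOW[S]={$,b}  FOLLOW[A]={$,b}  FOLLOW[B]={$,b}

FOLLOW(B) = ["$", "b"]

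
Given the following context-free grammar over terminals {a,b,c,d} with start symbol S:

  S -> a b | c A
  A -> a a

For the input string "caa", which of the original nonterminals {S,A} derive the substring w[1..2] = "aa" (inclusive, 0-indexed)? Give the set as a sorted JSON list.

CNF form of G:
  S -> T0 T1 | T2 A
  A -> T0 T0
  T0 -> a
  T1 -> b
  T2 -> c

Fill CYK table bottom-up — only the sub-triangle for w[1..2]:
  [1..1]={T0}  "a"  orig:{}
  [2..2]={T0}  "a"  orig:{}
  [1..2]={A}  "aa"

Original NTs in T[1,2] deriving "aa": ["A"]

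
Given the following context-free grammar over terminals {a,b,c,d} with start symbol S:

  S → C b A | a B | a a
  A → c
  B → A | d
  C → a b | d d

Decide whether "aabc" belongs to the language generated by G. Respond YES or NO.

Convert to CNF:
  S -> C X3 | T0 B | T0 T0
  A -> c
  B -> c | d
  C -> T0 T1 | T2 T2
  T0 -> a
  T1 -> b
  T2 -> d
  X3 -> T1 A

CYK fill:
  [0..0]={T0}  "a"  orig:{}
  [1..1]={T0}  "a"  orig:{}
  [2..2]={T1}  "b"  orig:{}
  [3..3]={A,B}  "c"
  [0..1]={S}  "aa"
  [1..2]={C}  "ab"
  [2..3]={X3}  "bc"  orig:{}
  [0..2]=∅  "aab"
  [1..3]=∅  "abc"
  [0..3]=∅  "aabc"

S ∉ T[0,3] ⇒ NO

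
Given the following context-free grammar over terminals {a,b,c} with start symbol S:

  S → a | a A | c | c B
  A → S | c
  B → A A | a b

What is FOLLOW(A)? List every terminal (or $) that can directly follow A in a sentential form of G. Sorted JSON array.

FIRST sets, iterate to fixpoint:
[1]
  A via A→c: +{c}
  B via B→A A: +{c}
  B via B→a b: +{a}
  S via S→a: +{a}
  S via S→c: +{c}
  S: {a,c}  A: {c}  B: {a,c}
[2]
  A via A→S: +{a}
  S: {a,c}  A: {a,c}  B: {a,c}
[3] — fixpoint
  S: {a,c}  A: {a,c}  B: {a,c}

FOLLOW iteration:
seed FOLLOW(S) with $
[1]
  B→A A: FOLLOW(A) ⊇ FIRST(A) = {a,c}; new: +{a,c}
  S→a A: FOLLOW(A) ⊇ FOLLOW(S) ⊇ {$}; new: +{$}
  S→c B: FOLLOW(B) ⊇ FOLLOW(S) ⊇ {$}; new: +{$}
  FOLLOW(S)={$}  FOLLOW(A)={$,a,c}  FOLLOW(B)={$}
[2]
  A→S: FOLLOW(S) ⊇ FOLLOW(A) ⊇ {$,a,c}; new: +{a,c}
  S→c B: FOLLOW(B) ⊇ FOLLOW(S) ⊇ {$,a,c}; new: +{a,c}
  FOLLOW(S)={$,a,c}  FOLLOW(A)={$,a,c}  FOLLOW(B)={$,a,c}
[3] — fixpoint
  FOLLOW(S)={$,a,c}  FOLLOW(A)={$,a,c}  FOLLOW(B)={$,a,c}

FOLLOW(A) = ["$", "a", "c"]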